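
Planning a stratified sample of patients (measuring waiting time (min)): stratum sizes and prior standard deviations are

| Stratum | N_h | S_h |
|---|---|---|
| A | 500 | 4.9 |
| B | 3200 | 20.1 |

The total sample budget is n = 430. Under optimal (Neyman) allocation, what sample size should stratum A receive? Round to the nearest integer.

16

Neyman allocation: n_h = n · N_h S_h / Σ N_i S_i, with n = 430.
  stratum A: N_h·S_h = 500·4.9 = 2450.00
  stratum B: N_h·S_h = 3200·20.1 = 64320.00
Σ N_h S_h = 66770.00
n for stratum A = 430·2450.00/66770.00 = 15.778 → 16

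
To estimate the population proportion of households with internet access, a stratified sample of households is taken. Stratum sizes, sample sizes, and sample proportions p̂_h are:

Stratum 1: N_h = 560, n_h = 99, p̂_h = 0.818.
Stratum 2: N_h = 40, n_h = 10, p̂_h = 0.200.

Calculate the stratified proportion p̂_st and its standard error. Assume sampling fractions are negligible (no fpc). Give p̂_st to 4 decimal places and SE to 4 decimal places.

N = 600; stratum weights W_h = N_h/N.
p̂_st = Σ W_h p̂_h = (560·0.818 + 40·0.200)/600 = 0.77680
V̂(p̂_st) = Σ W_h² p̂_h(1−p̂_h)/(n_h−1):
  stratum 1: (560/600)²·0.818·0.182/98 = 0.00132334
  stratum 2: (40/600)²·0.200·0.800/9 = 7.90123e-05
V̂(p̂_st) = 0.00140235; SE = √V̂ = 0.037448

p̂_st ≈ 0.7768, SE ≈ 0.0374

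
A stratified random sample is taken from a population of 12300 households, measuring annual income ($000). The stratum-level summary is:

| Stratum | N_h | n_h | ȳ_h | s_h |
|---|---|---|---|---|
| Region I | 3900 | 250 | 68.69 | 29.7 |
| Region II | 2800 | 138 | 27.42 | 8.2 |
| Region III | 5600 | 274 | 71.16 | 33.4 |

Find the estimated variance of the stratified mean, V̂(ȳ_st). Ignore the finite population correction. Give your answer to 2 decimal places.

V̂(ȳ_st) = Σ W_h² s_h²/n_h, with W_h = N_h/N and N = 12300:
  stratum Region I: (3900/12300)²·29.7²/250 = 0.354725
  stratum Region II: (2800/12300)²·8.2²/138 = 0.0252496
  stratum Region III: (5600/12300)²·33.4²/274 = 0.843933
V̂(ȳ_st) = 1.22391

V̂(ȳ_st) ≈ 1.22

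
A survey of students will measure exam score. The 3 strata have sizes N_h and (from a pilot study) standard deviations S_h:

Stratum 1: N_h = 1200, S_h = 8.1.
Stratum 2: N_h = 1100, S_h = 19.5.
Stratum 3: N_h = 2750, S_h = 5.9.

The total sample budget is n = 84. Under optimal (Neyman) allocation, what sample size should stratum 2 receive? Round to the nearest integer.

38

Neyman allocation: n_h = n · N_h S_h / Σ N_i S_i, with n = 84.
  stratum 1: N_h·S_h = 1200·8.1 = 9720.00
  stratum 2: N_h·S_h = 1100·19.5 = 21450.00
  stratum 3: N_h·S_h = 2750·5.9 = 16225.00
Σ N_h S_h = 47395.00
n for stratum 2 = 84·21450.00/47395.00 = 38.017 → 38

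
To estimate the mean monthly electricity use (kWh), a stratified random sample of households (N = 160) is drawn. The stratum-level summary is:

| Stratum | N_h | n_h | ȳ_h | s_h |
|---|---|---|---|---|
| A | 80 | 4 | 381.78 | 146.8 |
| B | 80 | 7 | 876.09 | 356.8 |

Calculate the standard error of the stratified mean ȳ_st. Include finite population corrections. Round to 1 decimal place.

V̂(ȳ_st) = Σ W_h² (1 − n_h/N_h) s_h²/n_h, with W_h = N_h/N and N = 160:
  stratum A: (80/160)²·(1 − 4/80)·146.8²/4 = 1279.55
  stratum B: (80/160)²·(1 − 7/80)·356.8²/7 = 4148.82
V̂(ȳ_st) = 5428.36
SE(ȳ_st) = √5428.36 = 73.6774

SE(ȳ_st) ≈ 73.7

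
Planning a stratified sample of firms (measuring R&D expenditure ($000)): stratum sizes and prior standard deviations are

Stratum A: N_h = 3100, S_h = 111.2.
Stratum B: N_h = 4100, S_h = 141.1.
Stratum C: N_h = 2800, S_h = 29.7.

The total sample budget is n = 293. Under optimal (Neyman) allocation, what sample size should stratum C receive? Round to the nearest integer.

Neyman allocation: n_h = n · N_h S_h / Σ N_i S_i, with n = 293.
  stratum A: N_h·S_h = 3100·111.2 = 344720.00
  stratum B: N_h·S_h = 4100·141.1 = 578510.00
  stratum C: N_h·S_h = 2800·29.7 = 83160.00
Σ N_h S_h = 1006390.00
n for stratum C = 293·83160.00/1006390.00 = 24.211 → 24

24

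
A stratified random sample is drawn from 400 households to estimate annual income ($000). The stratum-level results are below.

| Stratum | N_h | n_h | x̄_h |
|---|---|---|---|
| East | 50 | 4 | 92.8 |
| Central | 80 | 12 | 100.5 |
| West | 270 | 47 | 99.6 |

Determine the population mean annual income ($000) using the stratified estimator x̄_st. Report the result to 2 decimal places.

x̄_st ≈ 98.93

N = Σ N_h = 400. Stratum weights W_h = N_h/N.
x̄_st = (50·92.8 + 80·100.5 + 270·99.6) / 400 = 98.9300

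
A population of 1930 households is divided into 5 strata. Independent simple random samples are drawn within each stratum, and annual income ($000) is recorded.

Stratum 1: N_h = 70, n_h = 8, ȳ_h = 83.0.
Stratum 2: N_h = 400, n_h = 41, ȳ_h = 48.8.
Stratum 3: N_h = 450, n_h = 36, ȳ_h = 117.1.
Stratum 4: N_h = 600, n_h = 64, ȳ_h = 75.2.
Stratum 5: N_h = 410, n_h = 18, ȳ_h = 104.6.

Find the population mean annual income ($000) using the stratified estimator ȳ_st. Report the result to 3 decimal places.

ȳ_st ≈ 86.026

N = Σ N_h = 1930. Stratum weights W_h = N_h/N.
ȳ_st = (70·83.0 + 400·48.8 + 450·117.1 + 600·75.2 + 410·104.6) / 1930 = 86.02642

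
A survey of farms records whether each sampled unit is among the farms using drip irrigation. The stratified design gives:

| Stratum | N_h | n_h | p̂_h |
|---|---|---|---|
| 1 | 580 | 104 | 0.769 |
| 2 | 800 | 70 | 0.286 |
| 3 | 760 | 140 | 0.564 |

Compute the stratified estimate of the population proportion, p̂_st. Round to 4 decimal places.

N = 2140; stratum weights W_h = N_h/N.
p̂_st = Σ W_h p̂_h = (580·0.769 + 800·0.286 + 760·0.564)/2140 = 0.51564

p̂_st ≈ 0.5156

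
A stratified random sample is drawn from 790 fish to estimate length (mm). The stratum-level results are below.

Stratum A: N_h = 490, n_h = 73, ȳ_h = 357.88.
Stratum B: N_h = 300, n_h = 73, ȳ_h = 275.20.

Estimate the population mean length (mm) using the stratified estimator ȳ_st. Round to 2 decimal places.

ȳ_st ≈ 326.48

N = Σ N_h = 790. Stratum weights W_h = N_h/N.
ȳ_st = (490·357.88 + 300·275.20) / 790 = 326.4825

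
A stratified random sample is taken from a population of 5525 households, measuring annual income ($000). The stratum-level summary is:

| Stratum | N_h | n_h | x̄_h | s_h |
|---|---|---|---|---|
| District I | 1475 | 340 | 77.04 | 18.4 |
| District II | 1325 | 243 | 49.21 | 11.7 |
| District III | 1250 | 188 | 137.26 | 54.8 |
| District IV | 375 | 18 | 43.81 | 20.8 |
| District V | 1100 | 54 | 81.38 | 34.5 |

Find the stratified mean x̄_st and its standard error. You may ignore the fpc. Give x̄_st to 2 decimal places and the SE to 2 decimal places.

x̄_st ≈ 82.60, SE ≈ 1.38

x̄_st = Σ W_h x̄_h = (1475·77.04 + 1325·49.21 + 1250·137.26 + 375·43.81 + 1100·81.38)/5525 = 82.59891
V̂(x̄_st) = Σ W_h² s_h²/n_h, with W_h = N_h/N and N = 5525:
  stratum District I: (1475/5525)²·18.4²/340 = 0.0709702
  stratum District II: (1325/5525)²·11.7²/243 = 0.0323991
  stratum District III: (1250/5525)²·54.8²/188 = 0.817634
  stratum District IV: (375/5525)²·20.8²/18 = 0.110727
  stratum District V: (1100/5525)²·34.5²/54 = 0.873706
V̂(x̄_st) = 1.90544
SE(x̄_st) = √1.90544 = 1.38038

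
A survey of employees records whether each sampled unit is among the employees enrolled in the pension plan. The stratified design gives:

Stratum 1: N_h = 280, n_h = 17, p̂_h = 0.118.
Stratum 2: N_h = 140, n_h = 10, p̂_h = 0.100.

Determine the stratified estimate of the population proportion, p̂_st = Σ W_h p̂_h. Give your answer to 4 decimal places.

p̂_st ≈ 0.1120

N = 420; stratum weights W_h = N_h/N.
p̂_st = Σ W_h p̂_h = (280·0.118 + 140·0.100)/420 = 0.11200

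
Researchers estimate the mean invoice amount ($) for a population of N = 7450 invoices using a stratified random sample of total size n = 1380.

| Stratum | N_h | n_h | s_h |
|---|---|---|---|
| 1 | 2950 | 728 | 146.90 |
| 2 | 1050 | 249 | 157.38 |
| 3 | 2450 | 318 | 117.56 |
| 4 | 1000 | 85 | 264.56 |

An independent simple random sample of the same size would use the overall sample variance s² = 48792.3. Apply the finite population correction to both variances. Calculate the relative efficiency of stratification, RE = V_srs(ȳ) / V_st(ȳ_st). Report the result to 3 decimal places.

RE ≈ 1.271

V̂(ȳ_st) = Σ W_h² (1 − n_h/N_h) s_h²/n_h, with W_h = N_h/N and N = 7450:
  stratum 1: (2950/7450)²·(1 − 728/2950)·146.90²/728 = 3.50079
  stratum 2: (1050/7450)²·(1 − 249/1050)·157.38²/249 = 1.50733
  stratum 3: (2450/7450)²·(1 − 318/2450)·117.56²/318 = 4.09009
  stratum 4: (1000/7450)²·(1 − 85/1000)·264.56²/85 = 13.5749
V_st = 22.6732
V_srs = (1 − 1380/7450)·48792.3/1380 = 28.8074
Relative efficiency = V_srs / V_st = 28.8074/22.6732 = 1.2706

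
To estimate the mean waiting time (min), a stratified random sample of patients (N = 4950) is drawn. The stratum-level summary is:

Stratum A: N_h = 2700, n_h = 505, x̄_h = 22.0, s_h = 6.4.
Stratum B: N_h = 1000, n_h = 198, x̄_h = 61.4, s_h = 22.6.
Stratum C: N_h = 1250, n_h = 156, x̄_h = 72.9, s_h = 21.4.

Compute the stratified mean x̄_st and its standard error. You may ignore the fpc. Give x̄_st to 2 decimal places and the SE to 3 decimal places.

x̄_st = Σ W_h x̄_h = (2700·22.0 + 1000·61.4 + 1250·72.9)/4950 = 42.81313
V̂(x̄_st) = Σ W_h² s_h²/n_h, with W_h = N_h/N and N = 4950:
  stratum A: (2700/4950)²·6.4²/505 = 0.0241316
  stratum B: (1000/4950)²·22.6²/198 = 0.105279
  stratum C: (1250/4950)²·21.4²/156 = 0.187203
V̂(x̄_st) = 0.316613
SE(x̄_st) = √0.316613 = 0.562684

x̄_st ≈ 42.81, SE ≈ 0.563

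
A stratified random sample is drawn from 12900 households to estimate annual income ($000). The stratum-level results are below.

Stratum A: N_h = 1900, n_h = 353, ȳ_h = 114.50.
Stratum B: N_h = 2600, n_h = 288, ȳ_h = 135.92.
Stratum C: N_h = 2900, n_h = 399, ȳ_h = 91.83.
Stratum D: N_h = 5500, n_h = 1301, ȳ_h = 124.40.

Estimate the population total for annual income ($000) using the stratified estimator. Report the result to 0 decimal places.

τ̂_st ≈ 1521449

τ̂_st = Σ N_h ȳ_h = 1900·114.50 + 2600·135.92 + 2900·91.83 + 5500·124.40 = 1521449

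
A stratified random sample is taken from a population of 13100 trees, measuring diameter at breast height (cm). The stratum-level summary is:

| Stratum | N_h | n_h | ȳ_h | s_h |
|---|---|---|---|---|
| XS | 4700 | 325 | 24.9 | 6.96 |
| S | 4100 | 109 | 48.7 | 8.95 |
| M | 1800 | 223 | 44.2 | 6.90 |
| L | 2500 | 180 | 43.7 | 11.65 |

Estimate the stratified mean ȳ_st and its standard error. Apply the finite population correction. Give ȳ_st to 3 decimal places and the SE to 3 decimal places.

ȳ_st = Σ W_h ȳ_h = (4700·24.9 + 4100·48.7 + 1800·44.2 + 2500·43.7)/13100 = 38.58855
V̂(ȳ_st) = Σ W_h² (1 − n_h/N_h) s_h²/n_h, with W_h = N_h/N and N = 13100:
  stratum XS: (4700/13100)²·(1 − 325/4700)·6.96²/325 = 0.0178595
  stratum S: (4100/13100)²·(1 − 109/4100)·8.95²/109 = 0.0700717
  stratum M: (1800/13100)²·(1 − 223/1800)·6.90²/223 = 0.00353147
  stratum L: (2500/13100)²·(1 − 180/2500)·11.65²/180 = 0.0254838
V̂(ȳ_st) = 0.116946
SE(ȳ_st) = √0.116946 = 0.341974

ȳ_st ≈ 38.589, SE ≈ 0.342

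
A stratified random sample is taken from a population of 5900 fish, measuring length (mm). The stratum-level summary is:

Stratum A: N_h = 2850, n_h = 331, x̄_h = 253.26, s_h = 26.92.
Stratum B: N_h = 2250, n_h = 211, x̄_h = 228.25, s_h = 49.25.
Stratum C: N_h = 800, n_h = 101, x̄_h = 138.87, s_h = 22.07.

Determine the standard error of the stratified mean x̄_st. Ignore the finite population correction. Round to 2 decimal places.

SE(x̄_st) ≈ 1.51

V̂(x̄_st) = Σ W_h² s_h²/n_h, with W_h = N_h/N and N = 5900:
  stratum A: (2850/5900)²·26.92²/331 = 0.510867
  stratum B: (2250/5900)²·49.25²/211 = 1.67183
  stratum C: (800/5900)²·22.07²/101 = 0.0886664
V̂(x̄_st) = 2.27136
SE(x̄_st) = √2.27136 = 1.5071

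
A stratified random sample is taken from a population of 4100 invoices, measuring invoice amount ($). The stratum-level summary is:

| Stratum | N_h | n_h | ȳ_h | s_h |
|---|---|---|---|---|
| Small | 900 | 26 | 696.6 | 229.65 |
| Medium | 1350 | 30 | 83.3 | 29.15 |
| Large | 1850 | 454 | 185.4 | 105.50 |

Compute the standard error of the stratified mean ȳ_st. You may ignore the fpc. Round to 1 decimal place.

SE(ȳ_st) ≈ 10.3

V̂(ȳ_st) = Σ W_h² s_h²/n_h, with W_h = N_h/N and N = 4100:
  stratum Small: (900/4100)²·229.65²/26 = 97.741
  stratum Medium: (1350/4100)²·29.15²/30 = 3.07083
  stratum Large: (1850/4100)²·105.50²/454 = 4.99143
V̂(ȳ_st) = 105.803
SE(ȳ_st) = √105.803 = 10.2861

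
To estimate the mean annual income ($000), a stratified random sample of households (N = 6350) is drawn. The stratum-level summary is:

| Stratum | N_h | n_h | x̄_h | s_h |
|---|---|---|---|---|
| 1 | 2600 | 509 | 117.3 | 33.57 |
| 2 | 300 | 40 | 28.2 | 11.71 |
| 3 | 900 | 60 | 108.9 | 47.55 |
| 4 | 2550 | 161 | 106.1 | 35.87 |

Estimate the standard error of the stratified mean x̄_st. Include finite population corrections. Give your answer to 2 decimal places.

V̂(x̄_st) = Σ W_h² (1 − n_h/N_h) s_h²/n_h, with W_h = N_h/N and N = 6350:
  stratum 1: (2600/6350)²·(1 − 509/2600)·33.57²/509 = 0.298514
  stratum 2: (300/6350)²·(1 − 40/300)·11.71²/40 = 0.00663133
  stratum 3: (900/6350)²·(1 − 60/900)·47.55²/60 = 0.706519
  stratum 4: (2550/6350)²·(1 − 161/2550)·35.87²/161 = 1.20738
V̂(x̄_st) = 2.21905
SE(x̄_st) = √2.21905 = 1.48965

SE(x̄_st) ≈ 1.49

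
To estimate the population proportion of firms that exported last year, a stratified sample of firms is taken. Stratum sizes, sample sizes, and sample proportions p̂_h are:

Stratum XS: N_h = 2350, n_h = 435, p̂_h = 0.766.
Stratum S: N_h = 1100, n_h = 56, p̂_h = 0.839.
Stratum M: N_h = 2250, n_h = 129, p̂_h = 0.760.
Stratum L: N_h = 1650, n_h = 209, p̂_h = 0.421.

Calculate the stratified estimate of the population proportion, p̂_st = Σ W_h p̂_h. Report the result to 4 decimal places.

p̂_st ≈ 0.6976

N = 7350; stratum weights W_h = N_h/N.
p̂_st = Σ W_h p̂_h = (2350·0.766 + 1100·0.839 + 2250·0.760 + 1650·0.421)/7350 = 0.69764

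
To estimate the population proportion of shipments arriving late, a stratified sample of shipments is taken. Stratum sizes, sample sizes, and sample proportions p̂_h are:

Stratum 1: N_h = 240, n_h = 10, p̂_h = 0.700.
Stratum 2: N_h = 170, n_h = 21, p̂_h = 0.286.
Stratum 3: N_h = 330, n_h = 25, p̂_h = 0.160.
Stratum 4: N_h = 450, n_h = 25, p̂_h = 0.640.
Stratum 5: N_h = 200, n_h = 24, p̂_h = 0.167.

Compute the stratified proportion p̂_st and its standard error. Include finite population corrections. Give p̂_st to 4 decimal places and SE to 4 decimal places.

N = 1390; stratum weights W_h = N_h/N.
p̂_st = Σ W_h p̂_h = (240·0.700 + 170·0.286 + 330·0.160 + 450·0.640 + 200·0.167)/1390 = 0.42505
V̂(p̂_st) = Σ W_h² (1 − n_h/N_h) p̂_h(1−p̂_h)/(n_h−1):
  stratum 1: (240/1390)²·(1 − 10/240)·0.700·0.300/9 = 0.000666632
  stratum 2: (170/1390)²·(1 − 21/170)·0.286·0.714/20 = 0.000133857
  stratum 3: (330/1390)²·(1 − 25/330)·0.160·0.840/24 = 0.000291724
  stratum 4: (450/1390)²·(1 − 25/450)·0.640·0.360/24 = 0.000950261
  stratum 5: (200/1390)²·(1 − 24/200)·0.167·0.833/23 = 0.000110191
V̂(p̂_st) = 0.00215267; SE = √V̂ = 0.0463968

p̂_st ≈ 0.4251, SE ≈ 0.0464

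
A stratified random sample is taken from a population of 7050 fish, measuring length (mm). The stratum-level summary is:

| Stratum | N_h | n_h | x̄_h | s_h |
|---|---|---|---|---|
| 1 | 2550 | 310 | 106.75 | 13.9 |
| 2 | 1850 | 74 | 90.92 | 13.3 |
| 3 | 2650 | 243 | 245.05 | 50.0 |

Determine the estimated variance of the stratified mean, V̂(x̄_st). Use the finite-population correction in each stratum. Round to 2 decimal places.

V̂(x̄_st) = Σ W_h² (1 − n_h/N_h) s_h²/n_h, with W_h = N_h/N and N = 7050:
  stratum 1: (2550/7050)²·(1 − 310/2550)·13.9²/310 = 0.0716272
  stratum 2: (1850/7050)²·(1 − 74/1850)·13.3²/74 = 0.158019
  stratum 3: (2650/7050)²·(1 − 243/2650)·50.0²/243 = 1.32031
V̂(x̄_st) = 1.54996

V̂(x̄_st) ≈ 1.55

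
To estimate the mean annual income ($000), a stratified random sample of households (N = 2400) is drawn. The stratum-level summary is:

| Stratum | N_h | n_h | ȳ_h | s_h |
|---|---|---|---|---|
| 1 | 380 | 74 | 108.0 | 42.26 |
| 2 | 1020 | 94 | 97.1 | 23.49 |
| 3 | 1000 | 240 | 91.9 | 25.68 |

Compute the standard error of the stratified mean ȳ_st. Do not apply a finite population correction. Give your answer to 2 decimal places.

SE(ȳ_st) ≈ 1.46

V̂(ȳ_st) = Σ W_h² s_h²/n_h, with W_h = N_h/N and N = 2400:
  stratum 1: (380/2400)²·42.26²/74 = 0.605023
  stratum 2: (1020/2400)²·23.49²/94 = 1.06027
  stratum 3: (1000/2400)²·25.68²/240 = 0.477042
V̂(ȳ_st) = 2.14233
SE(ȳ_st) = √2.14233 = 1.46367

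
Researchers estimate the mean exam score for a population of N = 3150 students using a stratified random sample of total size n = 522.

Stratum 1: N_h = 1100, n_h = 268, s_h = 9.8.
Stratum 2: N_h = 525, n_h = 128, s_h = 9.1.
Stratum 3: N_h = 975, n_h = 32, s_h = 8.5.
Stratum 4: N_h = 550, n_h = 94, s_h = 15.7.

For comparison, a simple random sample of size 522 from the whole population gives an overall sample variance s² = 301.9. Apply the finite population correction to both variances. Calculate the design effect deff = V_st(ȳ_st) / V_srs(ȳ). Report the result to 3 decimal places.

V̂(ȳ_st) = Σ W_h² (1 − n_h/N_h) s_h²/n_h, with W_h = N_h/N and N = 3150:
  stratum 1: (1100/3150)²·(1 − 268/1100)·9.8²/268 = 0.0330531
  stratum 2: (525/3150)²·(1 − 128/525)·9.1²/128 = 0.0135894
  stratum 3: (975/3150)²·(1 − 32/975)·8.5²/32 = 0.20921
  stratum 4: (550/3150)²·(1 − 94/550)·15.7²/94 = 0.0662793
V_st = 0.322132
V_srs = (1 − 522/3150)·301.9/522 = 0.482511
deff = V_st / V_srs = 0.322132/0.482511 = 0.6676

deff ≈ 0.668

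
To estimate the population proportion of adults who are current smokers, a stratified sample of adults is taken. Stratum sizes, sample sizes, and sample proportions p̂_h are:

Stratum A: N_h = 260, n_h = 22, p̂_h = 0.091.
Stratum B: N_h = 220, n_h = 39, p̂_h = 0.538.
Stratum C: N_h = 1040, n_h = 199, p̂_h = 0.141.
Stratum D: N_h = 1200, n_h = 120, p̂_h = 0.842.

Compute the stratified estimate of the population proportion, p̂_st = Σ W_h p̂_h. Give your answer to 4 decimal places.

p̂_st ≈ 0.4776

N = 2720; stratum weights W_h = N_h/N.
p̂_st = Σ W_h p̂_h = (260·0.091 + 220·0.538 + 1040·0.141 + 1200·0.842)/2720 = 0.47760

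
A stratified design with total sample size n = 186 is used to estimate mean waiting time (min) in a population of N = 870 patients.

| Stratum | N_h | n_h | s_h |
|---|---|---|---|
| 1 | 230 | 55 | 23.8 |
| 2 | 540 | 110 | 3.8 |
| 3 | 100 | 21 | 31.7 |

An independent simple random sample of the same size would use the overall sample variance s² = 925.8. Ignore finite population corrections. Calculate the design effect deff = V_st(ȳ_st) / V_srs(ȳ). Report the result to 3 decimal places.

deff ≈ 0.282

V̂(ȳ_st) = Σ W_h² s_h²/n_h, with W_h = N_h/N and N = 870:
  stratum 1: (230/870)²·23.8²/55 = 0.719794
  stratum 2: (540/870)²·3.8²/110 = 0.0505736
  stratum 3: (100/870)²·31.7²/21 = 0.632209
V_st = 1.40258
V_srs = s²/n = 925.8/186 = 4.97742
deff = V_st / V_srs = 1.40258/4.97742 = 0.2818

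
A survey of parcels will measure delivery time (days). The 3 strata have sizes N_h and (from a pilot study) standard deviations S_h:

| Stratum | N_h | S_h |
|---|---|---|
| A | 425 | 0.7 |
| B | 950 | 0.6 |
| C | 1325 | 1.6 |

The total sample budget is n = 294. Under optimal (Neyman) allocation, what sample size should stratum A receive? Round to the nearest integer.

29

Neyman allocation: n_h = n · N_h S_h / Σ N_i S_i, with n = 294.
  stratum A: N_h·S_h = 425·0.7 = 297.50
  stratum B: N_h·S_h = 950·0.6 = 570.00
  stratum C: N_h·S_h = 1325·1.6 = 2120.00
Σ N_h S_h = 2987.50
n for stratum A = 294·297.50/2987.50 = 29.277 → 29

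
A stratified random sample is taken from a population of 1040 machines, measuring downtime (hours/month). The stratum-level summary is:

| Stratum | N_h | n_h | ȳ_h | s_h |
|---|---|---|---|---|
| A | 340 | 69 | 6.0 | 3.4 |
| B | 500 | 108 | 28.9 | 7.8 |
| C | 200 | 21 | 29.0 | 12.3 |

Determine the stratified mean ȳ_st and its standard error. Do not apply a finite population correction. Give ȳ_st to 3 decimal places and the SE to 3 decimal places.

ȳ_st ≈ 21.433, SE ≈ 0.644

ȳ_st = Σ W_h ȳ_h = (340·6.0 + 500·28.9 + 200·29.0)/1040 = 21.43269
V̂(ȳ_st) = Σ W_h² s_h²/n_h, with W_h = N_h/N and N = 1040:
  stratum A: (340/1040)²·3.4²/69 = 0.0179061
  stratum B: (500/1040)²·7.8²/108 = 0.130208
  stratum C: (200/1040)²·12.3²/21 = 0.266431
V̂(ȳ_st) = 0.414545
SE(ȳ_st) = √0.414545 = 0.643852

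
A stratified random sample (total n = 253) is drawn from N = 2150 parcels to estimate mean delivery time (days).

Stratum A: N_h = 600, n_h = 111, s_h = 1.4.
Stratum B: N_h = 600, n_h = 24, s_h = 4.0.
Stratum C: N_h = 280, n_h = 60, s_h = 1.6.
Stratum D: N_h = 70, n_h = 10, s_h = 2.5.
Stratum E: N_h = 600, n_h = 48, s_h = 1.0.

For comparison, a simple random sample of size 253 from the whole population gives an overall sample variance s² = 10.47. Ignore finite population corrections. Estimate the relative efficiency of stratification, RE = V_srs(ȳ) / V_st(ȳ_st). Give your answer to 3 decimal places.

RE ≈ 0.735

V̂(ȳ_st) = Σ W_h² s_h²/n_h, with W_h = N_h/N and N = 2150:
  stratum A: (600/2150)²·1.4²/111 = 0.00137518
  stratum B: (600/2150)²·4.0²/24 = 0.05192
  stratum C: (280/2150)²·1.6²/60 = 0.000723649
  stratum D: (70/2150)²·2.5²/10 = 0.00066252
  stratum E: (600/2150)²·1.0²/48 = 0.0016225
V_st = 0.0563038
V_srs = s²/n = 10.47/253 = 0.0413834
Relative efficiency = V_srs / V_st = 0.0413834/0.0563038 = 0.7350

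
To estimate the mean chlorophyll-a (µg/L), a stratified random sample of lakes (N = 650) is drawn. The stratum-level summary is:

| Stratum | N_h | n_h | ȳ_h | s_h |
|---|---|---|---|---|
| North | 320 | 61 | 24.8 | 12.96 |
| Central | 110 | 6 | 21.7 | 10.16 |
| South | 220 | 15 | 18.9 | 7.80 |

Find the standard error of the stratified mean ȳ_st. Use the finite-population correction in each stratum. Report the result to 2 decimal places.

V̂(ȳ_st) = Σ W_h² (1 − n_h/N_h) s_h²/n_h, with W_h = N_h/N and N = 650:
  stratum North: (320/650)²·(1 − 61/320)·12.96²/61 = 0.540136
  stratum Central: (110/650)²·(1 − 6/110)·10.16²/6 = 0.465839
  stratum South: (220/650)²·(1 − 15/220)·7.80²/15 = 0.43296
V̂(ȳ_st) = 1.43893
SE(ȳ_st) = √1.43893 = 1.19956

SE(ȳ_st) ≈ 1.20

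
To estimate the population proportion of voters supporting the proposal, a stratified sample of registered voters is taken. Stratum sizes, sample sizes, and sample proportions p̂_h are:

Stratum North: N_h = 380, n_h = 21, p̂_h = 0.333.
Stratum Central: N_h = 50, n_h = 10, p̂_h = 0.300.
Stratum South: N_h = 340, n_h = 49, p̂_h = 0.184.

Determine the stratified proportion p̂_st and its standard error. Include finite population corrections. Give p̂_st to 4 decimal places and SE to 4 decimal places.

N = 770; stratum weights W_h = N_h/N.
p̂_st = Σ W_h p̂_h = (380·0.333 + 50·0.300 + 340·0.184)/770 = 0.26506
V̂(p̂_st) = Σ W_h² (1 − n_h/N_h) p̂_h(1−p̂_h)/(n_h−1):
  stratum North: (380/770)²·(1 − 21/380)·0.333·0.667/20 = 0.00255527
  stratum Central: (50/770)²·(1 − 10/50)·0.300·0.700/9 = 7.87092e-05
  stratum South: (340/770)²·(1 − 49/340)·0.184·0.816/48 = 0.000521984
V̂(p̂_st) = 0.00315596; SE = √V̂ = 0.056178

p̂_st ≈ 0.2651, SE ≈ 0.0562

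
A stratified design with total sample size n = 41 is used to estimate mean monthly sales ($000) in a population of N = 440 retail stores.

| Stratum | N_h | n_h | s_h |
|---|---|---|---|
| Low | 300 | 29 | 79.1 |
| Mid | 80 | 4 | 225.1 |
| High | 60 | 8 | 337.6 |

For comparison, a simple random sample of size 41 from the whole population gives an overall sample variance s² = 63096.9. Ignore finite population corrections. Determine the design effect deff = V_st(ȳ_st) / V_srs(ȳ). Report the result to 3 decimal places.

deff ≈ 0.509

V̂(ȳ_st) = Σ W_h² s_h²/n_h, with W_h = N_h/N and N = 440:
  stratum Low: (300/440)²·79.1²/29 = 100.298
  stratum Mid: (80/440)²·225.1²/4 = 418.76
  stratum High: (60/440)²·337.6²/8 = 264.918
V_st = 783.977
V_srs = s²/n = 63096.9/41 = 1538.95
deff = V_st / V_srs = 783.977/1538.95 = 0.5094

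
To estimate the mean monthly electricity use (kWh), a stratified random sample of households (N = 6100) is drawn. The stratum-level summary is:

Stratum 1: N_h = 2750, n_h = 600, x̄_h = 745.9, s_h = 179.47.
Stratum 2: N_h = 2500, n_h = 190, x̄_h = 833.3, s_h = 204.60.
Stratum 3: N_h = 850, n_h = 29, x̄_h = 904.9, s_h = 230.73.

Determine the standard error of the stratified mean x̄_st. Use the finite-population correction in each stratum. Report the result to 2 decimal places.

SE(x̄_st) ≈ 8.78

V̂(x̄_st) = Σ W_h² (1 − n_h/N_h) s_h²/n_h, with W_h = N_h/N and N = 6100:
  stratum 1: (2750/6100)²·(1 − 600/2750)·179.47²/600 = 8.5299
  stratum 2: (2500/6100)²·(1 − 190/2500)·204.60²/190 = 34.194
  stratum 3: (850/6100)²·(1 − 29/850)·230.73²/29 = 34.4281
V̂(x̄_st) = 77.152
SE(x̄_st) = √77.152 = 8.78362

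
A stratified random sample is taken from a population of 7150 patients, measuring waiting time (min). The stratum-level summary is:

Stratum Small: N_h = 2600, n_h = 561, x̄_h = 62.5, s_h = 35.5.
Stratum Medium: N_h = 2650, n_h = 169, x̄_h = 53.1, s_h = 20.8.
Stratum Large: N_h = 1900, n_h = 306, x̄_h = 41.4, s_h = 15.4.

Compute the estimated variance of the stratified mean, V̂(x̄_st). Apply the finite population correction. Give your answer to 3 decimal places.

V̂(x̄_st) ≈ 0.608

V̂(x̄_st) = Σ W_h² (1 − n_h/N_h) s_h²/n_h, with W_h = N_h/N and N = 7150:
  stratum Small: (2600/7150)²·(1 − 561/2600)·35.5²/561 = 0.232955
  stratum Medium: (2650/7150)²·(1 − 169/2650)·20.8²/169 = 0.329231
  stratum Large: (1900/7150)²·(1 − 306/1900)·15.4²/306 = 0.0459145
V̂(x̄_st) = 0.608101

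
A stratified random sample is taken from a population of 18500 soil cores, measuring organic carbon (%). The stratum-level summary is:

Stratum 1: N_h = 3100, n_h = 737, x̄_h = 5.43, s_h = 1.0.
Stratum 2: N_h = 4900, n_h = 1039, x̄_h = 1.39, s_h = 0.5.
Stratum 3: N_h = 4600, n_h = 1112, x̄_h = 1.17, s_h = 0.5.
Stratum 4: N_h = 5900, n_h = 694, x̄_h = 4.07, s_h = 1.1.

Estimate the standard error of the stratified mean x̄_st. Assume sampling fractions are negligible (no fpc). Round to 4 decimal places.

SE(x̄_st) ≈ 0.0157

V̂(x̄_st) = Σ W_h² s_h²/n_h, with W_h = N_h/N and N = 18500:
  stratum 1: (3100/18500)²·1.0²/737 = 3.80989e-05
  stratum 2: (4900/18500)²·0.5²/1039 = 1.688e-05
  stratum 3: (4600/18500)²·0.5²/1112 = 1.38998e-05
  stratum 4: (5900/18500)²·1.1²/694 = 0.000177332
V̂(x̄_st) = 0.00024621
SE(x̄_st) = √0.00024621 = 0.0156911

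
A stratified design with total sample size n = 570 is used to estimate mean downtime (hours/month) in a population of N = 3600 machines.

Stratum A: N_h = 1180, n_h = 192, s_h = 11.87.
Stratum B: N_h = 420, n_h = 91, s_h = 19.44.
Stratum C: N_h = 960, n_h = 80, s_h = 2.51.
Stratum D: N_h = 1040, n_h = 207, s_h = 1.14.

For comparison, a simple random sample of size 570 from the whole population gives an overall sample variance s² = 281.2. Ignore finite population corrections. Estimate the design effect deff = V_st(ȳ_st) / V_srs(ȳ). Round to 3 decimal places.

V̂(ȳ_st) = Σ W_h² s_h²/n_h, with W_h = N_h/N and N = 3600:
  stratum A: (1180/3600)²·11.87²/192 = 0.0788423
  stratum B: (420/3600)²·19.44²/91 = 0.0565255
  stratum C: (960/3600)²·2.51²/80 = 0.00560009
  stratum D: (1040/3600)²·1.14²/207 = 0.000523963
V_st = 0.141492
V_srs = s²/n = 281.2/570 = 0.493333
deff = V_st / V_srs = 0.141492/0.493333 = 0.2868

deff ≈ 0.287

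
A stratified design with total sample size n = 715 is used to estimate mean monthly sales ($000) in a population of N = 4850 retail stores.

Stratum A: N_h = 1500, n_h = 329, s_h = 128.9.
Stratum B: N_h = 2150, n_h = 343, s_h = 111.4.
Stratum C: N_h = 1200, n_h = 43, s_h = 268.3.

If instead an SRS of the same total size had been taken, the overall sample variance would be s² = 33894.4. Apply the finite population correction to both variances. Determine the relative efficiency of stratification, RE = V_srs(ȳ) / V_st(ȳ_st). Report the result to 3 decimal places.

V̂(ȳ_st) = Σ W_h² (1 − n_h/N_h) s_h²/n_h, with W_h = N_h/N and N = 4850:
  stratum A: (1500/4850)²·(1 − 329/1500)·128.9²/329 = 3.77116
  stratum B: (2150/4850)²·(1 − 343/2150)·111.4²/343 = 5.97571
  stratum C: (1200/4850)²·(1 − 43/1200)·268.3²/43 = 98.8107
V_st = 108.558
V_srs = (1 − 715/4850)·33894.4/715 = 40.4162
Relative efficiency = V_srs / V_st = 40.4162/108.558 = 0.3723

RE ≈ 0.372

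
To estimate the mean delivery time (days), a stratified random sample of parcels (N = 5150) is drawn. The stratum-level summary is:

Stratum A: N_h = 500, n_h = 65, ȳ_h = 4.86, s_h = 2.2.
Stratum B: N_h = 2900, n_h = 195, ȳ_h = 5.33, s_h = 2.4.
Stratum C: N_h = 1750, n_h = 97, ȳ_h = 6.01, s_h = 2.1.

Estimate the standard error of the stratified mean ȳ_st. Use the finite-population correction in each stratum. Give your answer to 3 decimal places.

V̂(ȳ_st) = Σ W_h² (1 − n_h/N_h) s_h²/n_h, with W_h = N_h/N and N = 5150:
  stratum A: (500/5150)²·(1 − 65/500)·2.2²/65 = 0.000610628
  stratum B: (2900/5150)²·(1 − 195/2900)·2.4²/195 = 0.00873652
  stratum C: (1750/5150)²·(1 − 97/1750)·2.1²/97 = 0.00495865
V̂(ȳ_st) = 0.0143058
SE(ȳ_st) = √0.0143058 = 0.119607

SE(ȳ_st) ≈ 0.120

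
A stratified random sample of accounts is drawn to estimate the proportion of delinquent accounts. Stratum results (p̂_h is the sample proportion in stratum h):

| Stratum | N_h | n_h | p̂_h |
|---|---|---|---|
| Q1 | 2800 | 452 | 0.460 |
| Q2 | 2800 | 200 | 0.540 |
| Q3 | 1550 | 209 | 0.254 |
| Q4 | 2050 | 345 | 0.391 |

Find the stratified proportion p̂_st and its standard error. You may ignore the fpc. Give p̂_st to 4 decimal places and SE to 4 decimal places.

N = 9200; stratum weights W_h = N_h/N.
p̂_st = Σ W_h p̂_h = (2800·0.460 + 2800·0.540 + 1550·0.254 + 2050·0.391)/9200 = 0.43427
V̂(p̂_st) = Σ W_h² p̂_h(1−p̂_h)/(n_h−1):
  stratum Q1: (2800/9200)²·0.460·0.540/451 = 5.10171e-05
  stratum Q2: (2800/9200)²·0.540·0.460/199 = 0.000115622
  stratum Q3: (1550/9200)²·0.254·0.746/208 = 2.58581e-05
  stratum Q4: (2050/9200)²·0.391·0.609/344 = 3.43691e-05
V̂(p̂_st) = 0.000226866; SE = √V̂ = 0.0150621

p̂_st ≈ 0.4343, SE ≈ 0.0151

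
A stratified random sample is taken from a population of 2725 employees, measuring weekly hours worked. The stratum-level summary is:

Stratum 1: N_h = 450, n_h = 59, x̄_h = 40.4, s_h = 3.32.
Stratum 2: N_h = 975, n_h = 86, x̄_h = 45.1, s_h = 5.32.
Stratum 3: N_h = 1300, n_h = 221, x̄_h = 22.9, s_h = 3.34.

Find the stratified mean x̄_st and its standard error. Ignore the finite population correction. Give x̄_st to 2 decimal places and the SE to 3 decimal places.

x̄_st ≈ 33.73, SE ≈ 0.242

x̄_st = Σ W_h x̄_h = (450·40.4 + 975·45.1 + 1300·22.9)/2725 = 33.73303
V̂(x̄_st) = Σ W_h² s_h²/n_h, with W_h = N_h/N and N = 2725:
  stratum 1: (450/2725)²·3.32²/59 = 0.00509467
  stratum 2: (975/2725)²·5.32²/86 = 0.0421309
  stratum 3: (1300/2725)²·3.34²/221 = 0.0114883
V̂(x̄_st) = 0.0587139
SE(x̄_st) = √0.0587139 = 0.242309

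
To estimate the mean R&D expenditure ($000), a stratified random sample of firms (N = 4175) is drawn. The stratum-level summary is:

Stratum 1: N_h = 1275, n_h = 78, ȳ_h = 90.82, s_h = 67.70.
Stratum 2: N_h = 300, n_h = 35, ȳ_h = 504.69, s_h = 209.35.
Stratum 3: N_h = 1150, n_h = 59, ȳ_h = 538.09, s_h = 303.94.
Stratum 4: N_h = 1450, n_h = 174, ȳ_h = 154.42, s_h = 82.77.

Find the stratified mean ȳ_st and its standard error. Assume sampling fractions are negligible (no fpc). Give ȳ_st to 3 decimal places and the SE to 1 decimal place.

ȳ_st = Σ W_h ȳ_h = (1275·90.82 + 300·504.69 + 1150·538.09 + 1450·154.42)/4175 = 265.84790
V̂(ȳ_st) = Σ W_h² s_h²/n_h, with W_h = N_h/N and N = 4175:
  stratum 1: (1275/4175)²·67.70²/78 = 5.48012
  stratum 2: (300/4175)²·209.35²/35 = 6.46558
  stratum 3: (1150/4175)²·303.94²/59 = 118.797
  stratum 4: (1450/4175)²·82.77²/174 = 4.74919
V̂(ȳ_st) = 135.492
SE(ȳ_st) = √135.492 = 11.6401

ȳ_st ≈ 265.848, SE ≈ 11.6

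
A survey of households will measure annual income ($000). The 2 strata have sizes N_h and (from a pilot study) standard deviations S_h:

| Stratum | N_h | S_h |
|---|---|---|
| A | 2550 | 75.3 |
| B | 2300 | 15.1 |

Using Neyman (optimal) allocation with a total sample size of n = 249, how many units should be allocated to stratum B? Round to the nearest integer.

Neyman allocation: n_h = n · N_h S_h / Σ N_i S_i, with n = 249.
  stratum A: N_h·S_h = 2550·75.3 = 192015.00
  stratum B: N_h·S_h = 2300·15.1 = 34730.00
Σ N_h S_h = 226745.00
n for stratum B = 249·34730.00/226745.00 = 38.139 → 38

38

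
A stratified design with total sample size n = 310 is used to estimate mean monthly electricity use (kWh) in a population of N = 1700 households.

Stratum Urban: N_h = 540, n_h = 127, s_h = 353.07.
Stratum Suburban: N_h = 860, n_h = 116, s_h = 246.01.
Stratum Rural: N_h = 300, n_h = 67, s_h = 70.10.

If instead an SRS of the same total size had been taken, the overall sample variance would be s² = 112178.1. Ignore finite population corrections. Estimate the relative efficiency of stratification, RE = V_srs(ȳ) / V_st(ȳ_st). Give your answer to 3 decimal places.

RE ≈ 1.541

V̂(ȳ_st) = Σ W_h² s_h²/n_h, with W_h = N_h/N and N = 1700:
  stratum Urban: (540/1700)²·353.07²/127 = 99.0393
  stratum Suburban: (860/1700)²·246.01²/116 = 133.52
  stratum Rural: (300/1700)²·70.10²/67 = 2.28405
V_st = 234.843
V_srs = s²/n = 112178.1/310 = 361.865
Relative efficiency = V_srs / V_st = 361.865/234.843 = 1.5409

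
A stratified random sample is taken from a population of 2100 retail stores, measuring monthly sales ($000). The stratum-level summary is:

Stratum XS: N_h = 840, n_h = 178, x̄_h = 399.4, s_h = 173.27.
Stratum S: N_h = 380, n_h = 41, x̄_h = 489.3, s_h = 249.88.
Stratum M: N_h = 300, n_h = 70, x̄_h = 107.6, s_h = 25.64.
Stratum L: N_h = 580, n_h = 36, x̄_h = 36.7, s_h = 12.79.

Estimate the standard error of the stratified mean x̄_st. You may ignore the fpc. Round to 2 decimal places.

SE(x̄_st) ≈ 8.80

V̂(x̄_st) = Σ W_h² s_h²/n_h, with W_h = N_h/N and N = 2100:
  stratum XS: (840/2100)²·173.27²/178 = 26.9865
  stratum S: (380/2100)²·249.88²/41 = 49.8664
  stratum M: (300/2100)²·25.64²/70 = 0.191665
  stratum L: (580/2100)²·12.79²/36 = 0.346622
V̂(x̄_st) = 77.3912
SE(x̄_st) = √77.3912 = 8.79722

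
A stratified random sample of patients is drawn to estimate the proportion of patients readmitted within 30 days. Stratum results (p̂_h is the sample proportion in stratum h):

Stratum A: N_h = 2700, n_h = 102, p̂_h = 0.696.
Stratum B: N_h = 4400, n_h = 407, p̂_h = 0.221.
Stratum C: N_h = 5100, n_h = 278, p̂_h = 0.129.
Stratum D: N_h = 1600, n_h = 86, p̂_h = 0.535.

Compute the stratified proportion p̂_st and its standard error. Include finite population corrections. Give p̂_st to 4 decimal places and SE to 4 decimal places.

N = 13800; stratum weights W_h = N_h/N.
p̂_st = Σ W_h p̂_h = (2700·0.696 + 4400·0.221 + 5100·0.129 + 1600·0.535)/13800 = 0.31634
V̂(p̂_st) = Σ W_h² (1 − n_h/N_h) p̂_h(1−p̂_h)/(n_h−1):
  stratum A: (2700/13800)²·(1 − 102/2700)·0.696·0.304/101 = 7.71625e-05
  stratum B: (4400/13800)²·(1 − 407/4400)·0.221·0.779/406 = 3.91199e-05
  stratum C: (5100/13800)²·(1 − 278/5100)·0.129·0.871/277 = 5.23802e-05
  stratum D: (1600/13800)²·(1 − 86/1600)·0.535·0.465/85 = 3.72285e-05
V̂(p̂_st) = 0.000205891; SE = √V̂ = 0.0143489

p̂_st ≈ 0.3163, SE ≈ 0.0143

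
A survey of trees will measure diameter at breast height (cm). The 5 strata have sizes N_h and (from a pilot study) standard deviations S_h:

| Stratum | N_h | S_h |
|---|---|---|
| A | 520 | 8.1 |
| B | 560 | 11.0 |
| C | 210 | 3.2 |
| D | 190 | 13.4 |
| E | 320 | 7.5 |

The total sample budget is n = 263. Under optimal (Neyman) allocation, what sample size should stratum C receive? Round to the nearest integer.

Neyman allocation: n_h = n · N_h S_h / Σ N_i S_i, with n = 263.
  stratum A: N_h·S_h = 520·8.1 = 4212.00
  stratum B: N_h·S_h = 560·11.0 = 6160.00
  stratum C: N_h·S_h = 210·3.2 = 672.00
  stratum D: N_h·S_h = 190·13.4 = 2546.00
  stratum E: N_h·S_h = 320·7.5 = 2400.00
Σ N_h S_h = 15990.00
n for stratum C = 263·672.00/15990.00 = 11.053 → 11

11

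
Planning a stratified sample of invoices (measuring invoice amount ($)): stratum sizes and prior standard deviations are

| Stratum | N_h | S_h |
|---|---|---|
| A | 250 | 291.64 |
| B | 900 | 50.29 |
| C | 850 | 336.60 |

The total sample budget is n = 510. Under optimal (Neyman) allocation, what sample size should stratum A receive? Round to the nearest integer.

92

Neyman allocation: n_h = n · N_h S_h / Σ N_i S_i, with n = 510.
  stratum A: N_h·S_h = 250·291.64 = 72910.00
  stratum B: N_h·S_h = 900·50.29 = 45261.00
  stratum C: N_h·S_h = 850·336.60 = 286110.00
Σ N_h S_h = 404281.00
n for stratum A = 510·72910.00/404281.00 = 91.976 → 92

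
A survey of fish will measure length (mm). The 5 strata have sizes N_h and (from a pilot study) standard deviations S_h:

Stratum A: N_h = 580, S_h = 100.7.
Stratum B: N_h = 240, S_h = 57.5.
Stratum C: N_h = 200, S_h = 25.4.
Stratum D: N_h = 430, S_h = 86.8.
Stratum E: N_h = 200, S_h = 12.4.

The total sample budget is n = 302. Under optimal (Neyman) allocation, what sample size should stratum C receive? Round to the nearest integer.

Neyman allocation: n_h = n · N_h S_h / Σ N_i S_i, with n = 302.
  stratum A: N_h·S_h = 580·100.7 = 58406.00
  stratum B: N_h·S_h = 240·57.5 = 13800.00
  stratum C: N_h·S_h = 200·25.4 = 5080.00
  stratum D: N_h·S_h = 430·86.8 = 37324.00
  stratum E: N_h·S_h = 200·12.4 = 2480.00
Σ N_h S_h = 117090.00
n for stratum C = 302·5080.00/117090.00 = 13.102 → 13

13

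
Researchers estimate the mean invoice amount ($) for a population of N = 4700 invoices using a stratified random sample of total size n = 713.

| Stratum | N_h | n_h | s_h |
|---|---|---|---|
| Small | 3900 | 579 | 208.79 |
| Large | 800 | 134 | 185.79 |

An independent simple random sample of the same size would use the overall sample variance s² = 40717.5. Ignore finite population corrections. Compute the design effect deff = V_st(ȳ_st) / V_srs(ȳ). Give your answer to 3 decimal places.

V̂(ȳ_st) = Σ W_h² s_h²/n_h, with W_h = N_h/N and N = 4700:
  stratum Small: (3900/4700)²·208.79²/579 = 51.8411
  stratum Large: (800/4700)²·185.79²/134 = 7.46318
V_st = 59.3043
V_srs = s²/n = 40717.5/713 = 57.1073
deff = V_st / V_srs = 59.3043/57.1073 = 1.0385

deff ≈ 1.038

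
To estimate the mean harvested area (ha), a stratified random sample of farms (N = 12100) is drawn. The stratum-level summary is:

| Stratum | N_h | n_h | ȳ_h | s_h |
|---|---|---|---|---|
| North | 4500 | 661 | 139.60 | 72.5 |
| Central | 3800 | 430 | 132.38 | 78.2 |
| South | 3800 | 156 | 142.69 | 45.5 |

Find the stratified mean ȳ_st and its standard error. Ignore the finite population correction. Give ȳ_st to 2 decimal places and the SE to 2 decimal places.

ȳ_st ≈ 138.30, SE ≈ 1.95

ȳ_st = Σ W_h ȳ_h = (4500·139.60 + 3800·132.38 + 3800·142.69)/12100 = 138.30298
V̂(ȳ_st) = Σ W_h² s_h²/n_h, with W_h = N_h/N and N = 12100:
  stratum North: (4500/12100)²·72.5²/661 = 1.09984
  stratum Central: (3800/12100)²·78.2²/430 = 1.40262
  stratum South: (3800/12100)²·45.5²/156 = 1.30886
V̂(ȳ_st) = 3.81133
SE(ȳ_st) = √3.81133 = 1.95226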